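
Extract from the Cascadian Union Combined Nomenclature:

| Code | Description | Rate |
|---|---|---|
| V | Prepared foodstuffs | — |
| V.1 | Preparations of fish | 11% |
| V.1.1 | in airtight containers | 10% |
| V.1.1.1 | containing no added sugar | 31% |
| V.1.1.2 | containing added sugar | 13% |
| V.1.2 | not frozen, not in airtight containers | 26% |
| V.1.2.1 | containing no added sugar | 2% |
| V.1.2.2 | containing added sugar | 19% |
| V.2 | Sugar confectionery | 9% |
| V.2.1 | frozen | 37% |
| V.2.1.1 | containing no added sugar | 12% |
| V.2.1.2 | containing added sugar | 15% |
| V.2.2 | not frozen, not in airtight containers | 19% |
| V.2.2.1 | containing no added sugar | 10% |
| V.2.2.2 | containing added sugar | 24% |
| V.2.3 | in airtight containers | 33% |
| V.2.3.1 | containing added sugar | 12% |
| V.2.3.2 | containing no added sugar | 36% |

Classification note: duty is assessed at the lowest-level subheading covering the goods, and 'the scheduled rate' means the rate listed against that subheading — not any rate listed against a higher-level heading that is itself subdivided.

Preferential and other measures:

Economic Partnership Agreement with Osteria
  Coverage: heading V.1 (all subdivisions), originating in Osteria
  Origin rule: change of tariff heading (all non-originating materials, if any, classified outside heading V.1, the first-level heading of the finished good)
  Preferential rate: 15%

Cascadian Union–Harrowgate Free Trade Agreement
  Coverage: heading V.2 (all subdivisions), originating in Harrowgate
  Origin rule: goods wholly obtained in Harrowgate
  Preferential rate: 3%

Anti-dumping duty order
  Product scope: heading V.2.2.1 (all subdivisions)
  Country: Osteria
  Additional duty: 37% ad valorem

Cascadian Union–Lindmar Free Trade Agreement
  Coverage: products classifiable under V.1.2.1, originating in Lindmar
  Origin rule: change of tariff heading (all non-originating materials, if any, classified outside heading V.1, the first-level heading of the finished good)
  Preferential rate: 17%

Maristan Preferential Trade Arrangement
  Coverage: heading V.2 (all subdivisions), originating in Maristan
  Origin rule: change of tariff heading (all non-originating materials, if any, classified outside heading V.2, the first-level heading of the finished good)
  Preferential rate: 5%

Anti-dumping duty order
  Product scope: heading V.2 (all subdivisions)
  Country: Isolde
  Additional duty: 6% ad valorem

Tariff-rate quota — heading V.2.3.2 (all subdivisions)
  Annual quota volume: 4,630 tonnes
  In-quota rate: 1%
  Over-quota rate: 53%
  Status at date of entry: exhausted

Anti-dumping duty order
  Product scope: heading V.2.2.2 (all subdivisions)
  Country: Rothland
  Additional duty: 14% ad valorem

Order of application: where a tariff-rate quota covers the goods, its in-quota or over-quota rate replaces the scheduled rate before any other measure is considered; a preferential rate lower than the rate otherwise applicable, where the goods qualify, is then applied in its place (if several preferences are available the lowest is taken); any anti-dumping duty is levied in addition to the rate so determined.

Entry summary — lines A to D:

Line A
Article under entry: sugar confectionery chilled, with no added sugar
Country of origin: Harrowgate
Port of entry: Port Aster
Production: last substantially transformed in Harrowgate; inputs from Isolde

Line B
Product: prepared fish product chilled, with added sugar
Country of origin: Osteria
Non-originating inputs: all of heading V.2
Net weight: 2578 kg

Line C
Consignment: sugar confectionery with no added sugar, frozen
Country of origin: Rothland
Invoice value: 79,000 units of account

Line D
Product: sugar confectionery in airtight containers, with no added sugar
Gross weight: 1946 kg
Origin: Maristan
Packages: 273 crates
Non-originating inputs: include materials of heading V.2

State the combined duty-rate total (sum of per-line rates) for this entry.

Line A: sugar confectionery → V.2; chilled → V.2.2; with no added sugar → V.2.2.1. Scheduled 10%. Harrowgate agreement on V.2: not wholly obtained. → 10%.
Line B: prepared fish product → V.1; chilled → V.1.2; with added sugar → V.1.2.2. Scheduled 19%. Osteria agreement on V.1: CTH met → 15% available; preferential 15%. → 15%.
Line C: sugar confectionery → V.2; frozen → V.2.1; with no added sugar → V.2.1.1. Scheduled 12%. No special measure applies. → 12%.
Line D: sugar confectionery → V.2; in airtight containers → V.2.3; with no added sugar → V.2.3.2. Scheduled 36%. quota on V.2.3.2 exhausted → over-quota 53%; Maristan agreement on V.2: CTH not met. → 53%.
Sum: 10% + 15% + 12% + 53% = 90%.

90%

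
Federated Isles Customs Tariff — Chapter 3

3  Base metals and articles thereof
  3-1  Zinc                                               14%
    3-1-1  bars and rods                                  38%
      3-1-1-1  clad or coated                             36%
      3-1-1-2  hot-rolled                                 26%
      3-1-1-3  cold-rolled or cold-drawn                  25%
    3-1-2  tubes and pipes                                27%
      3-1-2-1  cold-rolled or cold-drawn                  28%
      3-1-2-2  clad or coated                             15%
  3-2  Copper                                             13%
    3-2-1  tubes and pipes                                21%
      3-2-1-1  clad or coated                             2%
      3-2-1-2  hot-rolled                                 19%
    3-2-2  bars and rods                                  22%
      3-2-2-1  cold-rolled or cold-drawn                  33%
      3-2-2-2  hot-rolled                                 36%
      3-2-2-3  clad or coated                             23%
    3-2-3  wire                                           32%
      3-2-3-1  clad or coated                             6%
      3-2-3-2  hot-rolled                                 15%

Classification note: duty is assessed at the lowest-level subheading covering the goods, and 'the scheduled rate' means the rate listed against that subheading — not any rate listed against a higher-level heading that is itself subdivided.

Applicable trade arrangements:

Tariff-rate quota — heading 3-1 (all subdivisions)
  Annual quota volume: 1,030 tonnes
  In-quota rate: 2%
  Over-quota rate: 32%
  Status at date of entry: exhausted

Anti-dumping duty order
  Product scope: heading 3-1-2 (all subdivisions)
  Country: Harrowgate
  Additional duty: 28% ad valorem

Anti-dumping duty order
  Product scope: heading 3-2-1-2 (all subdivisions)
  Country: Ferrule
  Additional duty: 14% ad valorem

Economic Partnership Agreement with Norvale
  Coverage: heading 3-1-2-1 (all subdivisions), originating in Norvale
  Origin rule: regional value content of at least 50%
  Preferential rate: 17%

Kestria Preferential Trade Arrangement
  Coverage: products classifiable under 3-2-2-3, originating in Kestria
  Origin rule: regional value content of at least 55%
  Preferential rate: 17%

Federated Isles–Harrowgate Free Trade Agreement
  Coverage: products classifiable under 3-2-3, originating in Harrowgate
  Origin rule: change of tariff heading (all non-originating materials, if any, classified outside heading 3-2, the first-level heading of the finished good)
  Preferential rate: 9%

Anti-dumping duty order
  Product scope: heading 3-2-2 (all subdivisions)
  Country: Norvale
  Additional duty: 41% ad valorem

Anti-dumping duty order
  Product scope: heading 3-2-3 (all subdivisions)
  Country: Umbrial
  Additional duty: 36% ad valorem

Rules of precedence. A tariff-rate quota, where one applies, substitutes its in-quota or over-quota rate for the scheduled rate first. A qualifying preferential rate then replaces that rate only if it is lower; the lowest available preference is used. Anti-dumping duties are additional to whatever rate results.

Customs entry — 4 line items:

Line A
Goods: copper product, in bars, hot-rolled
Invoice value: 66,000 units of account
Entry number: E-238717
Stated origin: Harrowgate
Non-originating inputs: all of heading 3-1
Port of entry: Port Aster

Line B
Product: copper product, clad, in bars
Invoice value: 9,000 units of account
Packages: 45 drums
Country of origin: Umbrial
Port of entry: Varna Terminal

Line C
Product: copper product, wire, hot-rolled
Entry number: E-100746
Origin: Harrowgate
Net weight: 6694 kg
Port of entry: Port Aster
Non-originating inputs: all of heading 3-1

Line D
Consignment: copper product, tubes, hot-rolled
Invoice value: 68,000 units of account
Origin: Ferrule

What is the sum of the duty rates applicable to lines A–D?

101%

Line A: copper → 3-2; in bars → 3-2-2; hot-rolled → 3-2-2-2. Scheduled 36%. Harrowgate agreement on 3-2-3: 3-2-2-2 not covered. → 36%.
Line B: copper → 3-2; in bars → 3-2-2; clad → 3-2-2-3. Scheduled 23%. No special measure applies. → 23%.
Line C: copper → 3-2; wire → 3-2-3; hot-rolled → 3-2-3-2. Scheduled 15%. Harrowgate agreement on 3-2-3: CTH met → 9% available; preferential 9%. → 9%.
Line D: copper → 3-2; tubes → 3-2-1; hot-rolled → 3-2-1-2. Scheduled 19%. anti-dumping (Ferrule, 3-2-1-2): +14%; total 19% + 14% = 33%. → 33%.
Sum: 36% + 23% + 9% + 33% = 101%.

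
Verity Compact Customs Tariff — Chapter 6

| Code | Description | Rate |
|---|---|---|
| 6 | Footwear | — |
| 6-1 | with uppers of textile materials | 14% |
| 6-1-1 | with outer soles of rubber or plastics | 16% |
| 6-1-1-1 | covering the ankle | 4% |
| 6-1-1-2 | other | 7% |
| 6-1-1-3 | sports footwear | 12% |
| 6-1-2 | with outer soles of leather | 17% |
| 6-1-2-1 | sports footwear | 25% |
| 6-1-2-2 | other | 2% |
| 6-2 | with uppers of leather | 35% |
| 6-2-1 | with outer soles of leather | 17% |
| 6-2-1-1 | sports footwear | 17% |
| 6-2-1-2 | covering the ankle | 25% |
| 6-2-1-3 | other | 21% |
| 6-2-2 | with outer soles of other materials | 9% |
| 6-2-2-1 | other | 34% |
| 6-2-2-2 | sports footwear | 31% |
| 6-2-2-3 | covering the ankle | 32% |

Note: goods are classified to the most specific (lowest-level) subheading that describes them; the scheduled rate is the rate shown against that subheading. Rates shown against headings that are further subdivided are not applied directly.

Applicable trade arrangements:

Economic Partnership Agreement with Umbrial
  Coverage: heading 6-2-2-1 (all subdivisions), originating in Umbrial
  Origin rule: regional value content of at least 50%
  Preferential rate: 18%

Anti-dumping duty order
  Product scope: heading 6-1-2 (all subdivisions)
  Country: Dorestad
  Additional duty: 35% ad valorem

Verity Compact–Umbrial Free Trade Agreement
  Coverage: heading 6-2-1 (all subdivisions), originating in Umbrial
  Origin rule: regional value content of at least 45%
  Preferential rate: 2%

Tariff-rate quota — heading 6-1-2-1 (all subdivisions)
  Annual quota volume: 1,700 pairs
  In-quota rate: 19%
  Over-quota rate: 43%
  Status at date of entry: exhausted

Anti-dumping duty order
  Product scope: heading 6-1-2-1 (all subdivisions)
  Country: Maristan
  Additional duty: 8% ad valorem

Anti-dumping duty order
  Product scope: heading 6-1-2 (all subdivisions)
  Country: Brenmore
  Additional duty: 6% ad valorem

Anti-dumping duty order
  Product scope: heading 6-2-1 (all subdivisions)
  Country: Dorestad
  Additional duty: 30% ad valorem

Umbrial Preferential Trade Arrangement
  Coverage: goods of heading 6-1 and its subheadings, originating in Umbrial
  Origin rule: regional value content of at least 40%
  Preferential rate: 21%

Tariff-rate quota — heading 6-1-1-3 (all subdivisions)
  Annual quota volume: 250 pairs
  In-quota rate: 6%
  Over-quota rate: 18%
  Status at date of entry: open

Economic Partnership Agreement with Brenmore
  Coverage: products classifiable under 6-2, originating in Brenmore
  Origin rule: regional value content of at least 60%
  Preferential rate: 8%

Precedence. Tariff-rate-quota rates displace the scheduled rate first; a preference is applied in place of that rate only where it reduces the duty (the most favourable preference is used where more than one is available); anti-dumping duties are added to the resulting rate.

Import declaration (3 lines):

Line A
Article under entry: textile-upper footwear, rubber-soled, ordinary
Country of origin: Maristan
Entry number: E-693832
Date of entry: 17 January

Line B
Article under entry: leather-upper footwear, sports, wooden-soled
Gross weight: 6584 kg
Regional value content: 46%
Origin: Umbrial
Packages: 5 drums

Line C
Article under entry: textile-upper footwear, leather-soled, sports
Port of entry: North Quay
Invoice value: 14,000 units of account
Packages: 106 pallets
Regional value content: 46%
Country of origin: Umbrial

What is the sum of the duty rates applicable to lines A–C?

59%

Line A: textile-upper → 6-1; rubber-soled → 6-1-1; ordinary → 6-1-1-2. Scheduled 7%. No special measure applies. → 7%.
Line B: leather-upper → 6-2; wooden-soled → 6-2-2; sports → 6-2-2-2. Scheduled 31%. Umbrial agreement on 6-2-2-1: 6-2-2-2 not covered; Umbrial agreement on 6-2-1: 6-2-2-2 not covered; Umbrial agreement on 6-1: 6-2-2-2 not covered. → 31%.
Line C: textile-upper → 6-1; leather-soled → 6-1-2; sports → 6-1-2-1. Scheduled 25%. quota on 6-1-2-1 exhausted → over-quota 43%; Umbrial agreement on 6-2-2-1: 6-1-2-1 not covered; Umbrial agreement on 6-2-1: 6-1-2-1 not covered; Umbrial agreement on 6-1: RVC ≥ 40% → 21% available; preferential 21%. → 21%.
Sum: 7% + 31% + 21% = 59%.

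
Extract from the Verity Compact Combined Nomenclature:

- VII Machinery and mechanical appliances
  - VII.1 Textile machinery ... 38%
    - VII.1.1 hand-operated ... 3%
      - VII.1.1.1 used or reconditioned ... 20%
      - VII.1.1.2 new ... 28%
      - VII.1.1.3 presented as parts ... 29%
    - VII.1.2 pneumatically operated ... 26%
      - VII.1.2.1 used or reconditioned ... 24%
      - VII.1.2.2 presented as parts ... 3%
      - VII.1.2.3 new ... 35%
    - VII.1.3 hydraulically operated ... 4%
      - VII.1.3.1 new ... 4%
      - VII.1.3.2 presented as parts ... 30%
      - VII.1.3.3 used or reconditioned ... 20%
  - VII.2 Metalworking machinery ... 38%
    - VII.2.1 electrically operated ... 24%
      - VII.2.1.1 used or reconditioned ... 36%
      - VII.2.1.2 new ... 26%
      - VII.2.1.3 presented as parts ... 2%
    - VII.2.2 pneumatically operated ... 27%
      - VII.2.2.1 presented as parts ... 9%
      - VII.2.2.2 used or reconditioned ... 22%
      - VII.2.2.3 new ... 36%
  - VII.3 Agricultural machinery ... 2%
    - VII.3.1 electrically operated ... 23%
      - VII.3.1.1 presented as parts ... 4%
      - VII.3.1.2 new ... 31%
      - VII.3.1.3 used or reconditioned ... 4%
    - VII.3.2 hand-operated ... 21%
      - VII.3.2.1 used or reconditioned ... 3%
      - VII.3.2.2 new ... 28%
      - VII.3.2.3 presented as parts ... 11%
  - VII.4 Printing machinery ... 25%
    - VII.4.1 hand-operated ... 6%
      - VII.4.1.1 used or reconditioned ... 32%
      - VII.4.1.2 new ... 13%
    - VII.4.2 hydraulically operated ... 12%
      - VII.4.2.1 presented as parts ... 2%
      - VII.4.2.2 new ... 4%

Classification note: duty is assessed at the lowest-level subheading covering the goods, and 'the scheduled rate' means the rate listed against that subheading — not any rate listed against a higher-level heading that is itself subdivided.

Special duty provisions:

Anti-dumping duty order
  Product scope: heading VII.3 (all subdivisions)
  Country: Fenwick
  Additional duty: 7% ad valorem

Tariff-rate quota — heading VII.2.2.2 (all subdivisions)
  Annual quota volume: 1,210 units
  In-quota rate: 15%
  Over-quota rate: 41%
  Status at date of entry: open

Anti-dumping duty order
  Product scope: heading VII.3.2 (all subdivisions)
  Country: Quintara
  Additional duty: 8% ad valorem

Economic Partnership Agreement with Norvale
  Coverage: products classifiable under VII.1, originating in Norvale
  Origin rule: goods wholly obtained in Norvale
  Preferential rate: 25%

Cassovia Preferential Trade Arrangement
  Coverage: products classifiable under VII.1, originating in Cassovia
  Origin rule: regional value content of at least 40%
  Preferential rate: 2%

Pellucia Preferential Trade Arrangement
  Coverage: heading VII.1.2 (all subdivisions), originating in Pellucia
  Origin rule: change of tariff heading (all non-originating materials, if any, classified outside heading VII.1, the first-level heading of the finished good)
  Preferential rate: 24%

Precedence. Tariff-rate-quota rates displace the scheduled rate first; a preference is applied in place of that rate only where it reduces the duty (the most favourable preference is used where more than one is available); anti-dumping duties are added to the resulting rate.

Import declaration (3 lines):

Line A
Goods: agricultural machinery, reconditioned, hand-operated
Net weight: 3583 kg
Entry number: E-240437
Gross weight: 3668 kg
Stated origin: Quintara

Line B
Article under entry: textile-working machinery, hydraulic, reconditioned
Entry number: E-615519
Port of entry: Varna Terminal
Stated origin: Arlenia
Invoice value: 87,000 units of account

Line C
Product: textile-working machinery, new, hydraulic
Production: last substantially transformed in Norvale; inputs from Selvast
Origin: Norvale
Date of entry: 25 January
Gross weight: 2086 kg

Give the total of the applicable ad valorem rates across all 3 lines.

35%

Line A: agricultural → VII.3; hand-operated → VII.3.2; reconditioned → VII.3.2.1. Scheduled 3%. anti-dumping (Quintara, VII.3.2): +8%; total 3% + 8% = 11%. → 11%.
Line B: textile-working → VII.1; hydraulic → VII.1.3; reconditioned → VII.1.3.3. Scheduled 20%. No special measure applies. → 20%.
Line C: textile-working → VII.1; hydraulic → VII.1.3; new → VII.1.3.1. Scheduled 4%. Norvale agreement on VII.1: not wholly obtained. → 4%.
Sum: 11% + 20% + 4% = 35%.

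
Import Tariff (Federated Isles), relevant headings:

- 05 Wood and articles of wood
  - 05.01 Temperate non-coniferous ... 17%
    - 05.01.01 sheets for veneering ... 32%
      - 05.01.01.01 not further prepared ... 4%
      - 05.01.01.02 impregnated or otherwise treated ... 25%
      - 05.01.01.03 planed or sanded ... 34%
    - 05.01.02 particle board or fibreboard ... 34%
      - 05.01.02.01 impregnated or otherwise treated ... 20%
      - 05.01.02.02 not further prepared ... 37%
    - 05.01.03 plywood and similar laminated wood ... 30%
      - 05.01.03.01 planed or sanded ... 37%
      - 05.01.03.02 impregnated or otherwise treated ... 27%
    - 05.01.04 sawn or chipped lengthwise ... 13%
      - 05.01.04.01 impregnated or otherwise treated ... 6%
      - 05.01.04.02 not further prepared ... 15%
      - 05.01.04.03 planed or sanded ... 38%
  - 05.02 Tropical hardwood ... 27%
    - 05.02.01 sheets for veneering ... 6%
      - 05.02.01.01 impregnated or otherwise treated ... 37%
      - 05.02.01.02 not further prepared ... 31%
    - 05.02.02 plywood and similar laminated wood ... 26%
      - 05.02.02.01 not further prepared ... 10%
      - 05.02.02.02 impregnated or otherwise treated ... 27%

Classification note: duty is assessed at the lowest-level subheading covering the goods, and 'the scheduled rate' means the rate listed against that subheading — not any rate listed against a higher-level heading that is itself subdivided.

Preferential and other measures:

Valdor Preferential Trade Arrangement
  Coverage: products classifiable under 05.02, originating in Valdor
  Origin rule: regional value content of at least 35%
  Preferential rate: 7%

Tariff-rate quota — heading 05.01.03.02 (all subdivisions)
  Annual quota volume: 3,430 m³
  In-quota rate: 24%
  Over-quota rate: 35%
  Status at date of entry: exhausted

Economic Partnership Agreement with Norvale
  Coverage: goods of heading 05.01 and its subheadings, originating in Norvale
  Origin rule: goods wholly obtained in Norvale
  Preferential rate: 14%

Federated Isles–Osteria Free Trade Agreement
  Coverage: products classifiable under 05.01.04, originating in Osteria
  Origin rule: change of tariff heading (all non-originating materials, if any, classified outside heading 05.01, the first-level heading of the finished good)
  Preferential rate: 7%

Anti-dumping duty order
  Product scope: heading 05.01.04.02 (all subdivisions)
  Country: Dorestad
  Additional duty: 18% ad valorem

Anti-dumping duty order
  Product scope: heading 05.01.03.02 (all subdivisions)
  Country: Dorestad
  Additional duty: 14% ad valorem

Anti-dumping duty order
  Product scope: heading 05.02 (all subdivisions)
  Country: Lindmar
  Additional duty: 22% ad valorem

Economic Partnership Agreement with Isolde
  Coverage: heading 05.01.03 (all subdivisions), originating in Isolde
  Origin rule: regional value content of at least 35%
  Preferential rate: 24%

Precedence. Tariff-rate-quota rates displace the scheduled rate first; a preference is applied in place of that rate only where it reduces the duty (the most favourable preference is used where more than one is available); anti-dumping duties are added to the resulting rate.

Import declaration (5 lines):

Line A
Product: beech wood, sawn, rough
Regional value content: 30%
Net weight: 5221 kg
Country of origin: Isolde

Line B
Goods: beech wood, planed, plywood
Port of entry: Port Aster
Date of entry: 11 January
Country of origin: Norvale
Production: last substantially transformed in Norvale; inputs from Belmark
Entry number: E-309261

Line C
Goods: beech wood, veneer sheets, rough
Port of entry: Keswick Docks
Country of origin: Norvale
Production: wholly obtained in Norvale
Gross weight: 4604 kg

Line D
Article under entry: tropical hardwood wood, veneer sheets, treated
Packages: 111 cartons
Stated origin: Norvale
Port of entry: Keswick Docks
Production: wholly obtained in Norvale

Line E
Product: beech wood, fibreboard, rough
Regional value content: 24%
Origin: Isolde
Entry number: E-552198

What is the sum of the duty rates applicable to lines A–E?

130%

Line A: beech → 05.01; sawn → 05.01.04; rough → 05.01.04.02. Scheduled 15%. Isolde agreement on 05.01.03: 05.01.04.02 not covered. → 15%.
Line B: beech → 05.01; plywood → 05.01.03; planed → 05.01.03.01. Scheduled 37%. Norvale agreement on 05.01: not wholly obtained. → 37%.
Line C: beech → 05.01; veneer sheets → 05.01.01; rough → 05.01.01.01. Scheduled 4%. Norvale agreement on 05.01: wholly obtained → 14% available; preference 14% not lower than 4% → no reduction. → 4%.
Line D: tropical hardwood → 05.02; veneer sheets → 05.02.01; treated → 05.02.01.01. Scheduled 37%. Norvale agreement on 05.01: 05.02.01.01 not covered. → 37%.
Line E: beech → 05.01; fibreboard → 05.01.02; rough → 05.01.02.02. Scheduled 37%. Isolde agreement on 05.01.03: 05.01.02.02 not covered. → 37%.
Sum: 15% + 37% + 4% + 37% + 37% = 130%.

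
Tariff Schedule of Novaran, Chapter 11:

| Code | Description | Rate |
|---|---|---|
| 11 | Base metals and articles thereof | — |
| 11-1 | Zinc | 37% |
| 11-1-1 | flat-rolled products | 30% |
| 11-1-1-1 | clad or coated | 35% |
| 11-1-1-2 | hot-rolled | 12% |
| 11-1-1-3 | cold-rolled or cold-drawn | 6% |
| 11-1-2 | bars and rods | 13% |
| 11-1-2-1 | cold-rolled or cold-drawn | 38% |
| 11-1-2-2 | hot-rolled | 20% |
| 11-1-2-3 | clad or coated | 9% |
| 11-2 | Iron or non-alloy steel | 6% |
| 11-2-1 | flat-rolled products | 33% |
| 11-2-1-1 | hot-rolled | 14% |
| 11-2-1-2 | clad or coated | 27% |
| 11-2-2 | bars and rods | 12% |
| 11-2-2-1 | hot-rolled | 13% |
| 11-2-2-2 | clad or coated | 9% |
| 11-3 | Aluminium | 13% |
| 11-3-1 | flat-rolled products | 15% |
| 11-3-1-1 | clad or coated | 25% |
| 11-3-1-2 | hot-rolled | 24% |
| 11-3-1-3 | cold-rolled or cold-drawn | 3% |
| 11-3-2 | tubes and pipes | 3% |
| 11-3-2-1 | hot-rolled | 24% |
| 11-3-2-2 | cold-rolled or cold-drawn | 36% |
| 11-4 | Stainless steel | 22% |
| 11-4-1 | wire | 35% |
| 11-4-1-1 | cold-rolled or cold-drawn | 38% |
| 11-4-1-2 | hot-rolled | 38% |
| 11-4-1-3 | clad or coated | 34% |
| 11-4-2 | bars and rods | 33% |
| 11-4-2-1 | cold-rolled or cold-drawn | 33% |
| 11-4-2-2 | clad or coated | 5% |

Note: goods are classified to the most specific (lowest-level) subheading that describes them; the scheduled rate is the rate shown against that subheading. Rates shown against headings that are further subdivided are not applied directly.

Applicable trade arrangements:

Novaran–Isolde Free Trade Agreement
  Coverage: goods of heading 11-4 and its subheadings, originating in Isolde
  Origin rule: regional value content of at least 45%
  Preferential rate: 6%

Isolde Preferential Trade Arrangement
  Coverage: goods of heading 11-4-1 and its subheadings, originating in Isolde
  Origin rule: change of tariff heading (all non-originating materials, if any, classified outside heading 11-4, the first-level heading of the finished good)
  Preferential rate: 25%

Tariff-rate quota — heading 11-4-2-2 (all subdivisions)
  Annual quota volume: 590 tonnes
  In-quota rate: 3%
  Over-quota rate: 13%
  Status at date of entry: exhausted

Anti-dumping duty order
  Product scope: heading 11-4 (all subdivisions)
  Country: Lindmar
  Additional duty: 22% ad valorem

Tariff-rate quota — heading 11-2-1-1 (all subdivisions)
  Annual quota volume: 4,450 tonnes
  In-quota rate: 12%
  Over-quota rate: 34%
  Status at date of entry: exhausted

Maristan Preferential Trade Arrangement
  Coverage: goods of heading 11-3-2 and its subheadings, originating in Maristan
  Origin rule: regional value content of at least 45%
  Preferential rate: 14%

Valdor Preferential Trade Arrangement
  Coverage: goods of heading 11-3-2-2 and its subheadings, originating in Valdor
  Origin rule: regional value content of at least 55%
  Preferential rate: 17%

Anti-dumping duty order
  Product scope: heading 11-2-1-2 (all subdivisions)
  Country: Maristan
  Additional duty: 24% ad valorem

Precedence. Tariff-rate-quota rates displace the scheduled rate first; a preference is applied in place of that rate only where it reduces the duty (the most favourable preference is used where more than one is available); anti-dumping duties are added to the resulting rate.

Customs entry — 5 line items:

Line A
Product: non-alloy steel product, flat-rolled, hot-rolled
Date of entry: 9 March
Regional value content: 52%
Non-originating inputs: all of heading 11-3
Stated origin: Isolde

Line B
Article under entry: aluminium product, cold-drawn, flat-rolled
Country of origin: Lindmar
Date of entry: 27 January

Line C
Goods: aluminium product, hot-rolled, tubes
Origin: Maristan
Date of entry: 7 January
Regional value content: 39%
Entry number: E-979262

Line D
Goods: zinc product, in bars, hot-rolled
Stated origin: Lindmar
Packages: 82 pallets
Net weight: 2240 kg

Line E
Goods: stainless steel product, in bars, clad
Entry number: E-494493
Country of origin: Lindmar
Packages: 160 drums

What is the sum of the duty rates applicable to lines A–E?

Line A: non-alloy steel → 11-2; flat-rolled → 11-2-1; hot-rolled → 11-2-1-1. Scheduled 14%. quota on 11-2-1-1 exhausted → over-quota 34%; Isolde agreement on 11-4: 11-2-1-1 not covered; Isolde agreement on 11-4-1: 11-2-1-1 not covered. → 34%.
Line B: aluminium → 11-3; flat-rolled → 11-3-1; cold-drawn → 11-3-1-3. Scheduled 3%. No special measure applies. → 3%.
Line C: aluminium → 11-3; tubes → 11-3-2; hot-rolled → 11-3-2-1. Scheduled 24%. Maristan agreement on 11-3-2: RVC < 45%. → 24%.
Line D: zinc → 11-1; in bars → 11-1-2; hot-rolled → 11-1-2-2. Scheduled 20%. No special measure applies. → 20%.
Line E: stainless steel → 11-4; in bars → 11-4-2; clad → 11-4-2-2. Scheduled 5%. quota on 11-4-2-2 exhausted → over-quota 13%; anti-dumping (Lindmar, 11-4): +22%; total 13% + 22% = 35%. → 35%.
Sum: 34% + 3% + 24% + 20% + 35% = 116%.

116%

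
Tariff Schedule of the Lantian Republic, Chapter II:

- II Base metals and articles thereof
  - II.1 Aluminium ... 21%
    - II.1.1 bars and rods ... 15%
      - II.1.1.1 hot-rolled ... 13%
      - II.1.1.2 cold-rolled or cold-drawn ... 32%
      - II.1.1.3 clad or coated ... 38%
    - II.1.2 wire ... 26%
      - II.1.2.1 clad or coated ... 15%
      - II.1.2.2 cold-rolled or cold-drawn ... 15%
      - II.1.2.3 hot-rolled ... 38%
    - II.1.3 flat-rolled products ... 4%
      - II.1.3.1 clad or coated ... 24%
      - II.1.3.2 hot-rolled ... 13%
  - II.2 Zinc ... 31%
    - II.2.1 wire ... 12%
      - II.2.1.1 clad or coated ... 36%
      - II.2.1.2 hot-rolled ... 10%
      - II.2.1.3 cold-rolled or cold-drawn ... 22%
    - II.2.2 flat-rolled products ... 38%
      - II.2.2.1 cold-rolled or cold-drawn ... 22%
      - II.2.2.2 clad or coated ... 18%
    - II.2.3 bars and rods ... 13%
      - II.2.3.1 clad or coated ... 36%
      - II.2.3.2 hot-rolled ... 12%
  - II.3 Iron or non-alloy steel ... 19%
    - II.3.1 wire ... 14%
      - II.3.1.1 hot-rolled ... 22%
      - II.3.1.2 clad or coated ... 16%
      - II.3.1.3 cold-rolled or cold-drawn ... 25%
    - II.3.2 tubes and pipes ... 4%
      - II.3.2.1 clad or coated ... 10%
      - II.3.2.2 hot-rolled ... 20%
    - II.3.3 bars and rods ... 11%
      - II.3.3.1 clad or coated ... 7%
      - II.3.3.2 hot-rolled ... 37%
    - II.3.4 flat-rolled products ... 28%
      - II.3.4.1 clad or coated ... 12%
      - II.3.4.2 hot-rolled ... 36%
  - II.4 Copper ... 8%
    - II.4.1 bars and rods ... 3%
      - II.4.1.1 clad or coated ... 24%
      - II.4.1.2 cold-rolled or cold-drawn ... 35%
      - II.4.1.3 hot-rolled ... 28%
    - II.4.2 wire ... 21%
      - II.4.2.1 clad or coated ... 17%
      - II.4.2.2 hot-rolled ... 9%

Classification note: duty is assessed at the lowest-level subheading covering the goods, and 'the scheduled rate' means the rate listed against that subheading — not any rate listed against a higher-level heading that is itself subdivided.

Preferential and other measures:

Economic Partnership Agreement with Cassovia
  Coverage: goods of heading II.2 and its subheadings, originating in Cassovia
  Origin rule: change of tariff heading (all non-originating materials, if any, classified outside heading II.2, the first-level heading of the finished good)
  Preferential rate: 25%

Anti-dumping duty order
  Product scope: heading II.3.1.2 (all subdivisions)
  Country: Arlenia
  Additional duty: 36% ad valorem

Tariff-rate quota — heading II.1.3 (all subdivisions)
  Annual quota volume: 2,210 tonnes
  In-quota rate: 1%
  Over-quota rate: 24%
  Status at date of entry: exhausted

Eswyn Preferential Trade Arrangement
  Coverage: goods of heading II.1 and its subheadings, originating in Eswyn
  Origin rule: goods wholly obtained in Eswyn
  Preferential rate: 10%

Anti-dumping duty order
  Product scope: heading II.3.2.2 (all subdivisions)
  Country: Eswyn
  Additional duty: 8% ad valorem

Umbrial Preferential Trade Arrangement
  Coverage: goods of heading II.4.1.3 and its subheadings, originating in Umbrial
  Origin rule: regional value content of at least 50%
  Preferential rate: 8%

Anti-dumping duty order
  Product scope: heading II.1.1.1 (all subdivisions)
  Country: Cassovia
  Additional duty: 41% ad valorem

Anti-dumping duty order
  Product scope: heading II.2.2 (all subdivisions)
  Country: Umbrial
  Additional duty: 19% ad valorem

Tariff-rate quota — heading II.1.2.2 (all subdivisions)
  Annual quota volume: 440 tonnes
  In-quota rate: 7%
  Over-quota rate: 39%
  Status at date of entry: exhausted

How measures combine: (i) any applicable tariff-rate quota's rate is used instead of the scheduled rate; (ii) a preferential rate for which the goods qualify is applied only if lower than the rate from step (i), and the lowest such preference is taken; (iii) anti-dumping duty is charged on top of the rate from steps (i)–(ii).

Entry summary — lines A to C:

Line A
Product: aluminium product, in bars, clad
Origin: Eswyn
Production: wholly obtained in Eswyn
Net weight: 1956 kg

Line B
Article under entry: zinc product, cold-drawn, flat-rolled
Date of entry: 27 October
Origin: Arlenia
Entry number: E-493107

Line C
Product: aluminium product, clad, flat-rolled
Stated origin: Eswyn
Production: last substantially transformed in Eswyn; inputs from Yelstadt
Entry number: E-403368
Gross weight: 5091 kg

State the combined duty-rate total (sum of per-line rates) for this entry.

56%

Line A: aluminium → II.1; in bars → II.1.1; clad → II.1.1.3. Scheduled 38%. Eswyn agreement on II.1: wholly obtained → 10% available; preferential 10%. → 10%.
Line B: zinc → II.2; flat-rolled → II.2.2; cold-drawn → II.2.2.1. Scheduled 22%. No special measure applies. → 22%.
Line C: aluminium → II.1; flat-rolled → II.1.3; clad → II.1.3.1. Scheduled 24%. quota on II.1.3 exhausted → over-quota 24%; Eswyn agreement on II.1: not wholly obtained. → 24%.
Sum: 10% + 22% + 24% = 56%.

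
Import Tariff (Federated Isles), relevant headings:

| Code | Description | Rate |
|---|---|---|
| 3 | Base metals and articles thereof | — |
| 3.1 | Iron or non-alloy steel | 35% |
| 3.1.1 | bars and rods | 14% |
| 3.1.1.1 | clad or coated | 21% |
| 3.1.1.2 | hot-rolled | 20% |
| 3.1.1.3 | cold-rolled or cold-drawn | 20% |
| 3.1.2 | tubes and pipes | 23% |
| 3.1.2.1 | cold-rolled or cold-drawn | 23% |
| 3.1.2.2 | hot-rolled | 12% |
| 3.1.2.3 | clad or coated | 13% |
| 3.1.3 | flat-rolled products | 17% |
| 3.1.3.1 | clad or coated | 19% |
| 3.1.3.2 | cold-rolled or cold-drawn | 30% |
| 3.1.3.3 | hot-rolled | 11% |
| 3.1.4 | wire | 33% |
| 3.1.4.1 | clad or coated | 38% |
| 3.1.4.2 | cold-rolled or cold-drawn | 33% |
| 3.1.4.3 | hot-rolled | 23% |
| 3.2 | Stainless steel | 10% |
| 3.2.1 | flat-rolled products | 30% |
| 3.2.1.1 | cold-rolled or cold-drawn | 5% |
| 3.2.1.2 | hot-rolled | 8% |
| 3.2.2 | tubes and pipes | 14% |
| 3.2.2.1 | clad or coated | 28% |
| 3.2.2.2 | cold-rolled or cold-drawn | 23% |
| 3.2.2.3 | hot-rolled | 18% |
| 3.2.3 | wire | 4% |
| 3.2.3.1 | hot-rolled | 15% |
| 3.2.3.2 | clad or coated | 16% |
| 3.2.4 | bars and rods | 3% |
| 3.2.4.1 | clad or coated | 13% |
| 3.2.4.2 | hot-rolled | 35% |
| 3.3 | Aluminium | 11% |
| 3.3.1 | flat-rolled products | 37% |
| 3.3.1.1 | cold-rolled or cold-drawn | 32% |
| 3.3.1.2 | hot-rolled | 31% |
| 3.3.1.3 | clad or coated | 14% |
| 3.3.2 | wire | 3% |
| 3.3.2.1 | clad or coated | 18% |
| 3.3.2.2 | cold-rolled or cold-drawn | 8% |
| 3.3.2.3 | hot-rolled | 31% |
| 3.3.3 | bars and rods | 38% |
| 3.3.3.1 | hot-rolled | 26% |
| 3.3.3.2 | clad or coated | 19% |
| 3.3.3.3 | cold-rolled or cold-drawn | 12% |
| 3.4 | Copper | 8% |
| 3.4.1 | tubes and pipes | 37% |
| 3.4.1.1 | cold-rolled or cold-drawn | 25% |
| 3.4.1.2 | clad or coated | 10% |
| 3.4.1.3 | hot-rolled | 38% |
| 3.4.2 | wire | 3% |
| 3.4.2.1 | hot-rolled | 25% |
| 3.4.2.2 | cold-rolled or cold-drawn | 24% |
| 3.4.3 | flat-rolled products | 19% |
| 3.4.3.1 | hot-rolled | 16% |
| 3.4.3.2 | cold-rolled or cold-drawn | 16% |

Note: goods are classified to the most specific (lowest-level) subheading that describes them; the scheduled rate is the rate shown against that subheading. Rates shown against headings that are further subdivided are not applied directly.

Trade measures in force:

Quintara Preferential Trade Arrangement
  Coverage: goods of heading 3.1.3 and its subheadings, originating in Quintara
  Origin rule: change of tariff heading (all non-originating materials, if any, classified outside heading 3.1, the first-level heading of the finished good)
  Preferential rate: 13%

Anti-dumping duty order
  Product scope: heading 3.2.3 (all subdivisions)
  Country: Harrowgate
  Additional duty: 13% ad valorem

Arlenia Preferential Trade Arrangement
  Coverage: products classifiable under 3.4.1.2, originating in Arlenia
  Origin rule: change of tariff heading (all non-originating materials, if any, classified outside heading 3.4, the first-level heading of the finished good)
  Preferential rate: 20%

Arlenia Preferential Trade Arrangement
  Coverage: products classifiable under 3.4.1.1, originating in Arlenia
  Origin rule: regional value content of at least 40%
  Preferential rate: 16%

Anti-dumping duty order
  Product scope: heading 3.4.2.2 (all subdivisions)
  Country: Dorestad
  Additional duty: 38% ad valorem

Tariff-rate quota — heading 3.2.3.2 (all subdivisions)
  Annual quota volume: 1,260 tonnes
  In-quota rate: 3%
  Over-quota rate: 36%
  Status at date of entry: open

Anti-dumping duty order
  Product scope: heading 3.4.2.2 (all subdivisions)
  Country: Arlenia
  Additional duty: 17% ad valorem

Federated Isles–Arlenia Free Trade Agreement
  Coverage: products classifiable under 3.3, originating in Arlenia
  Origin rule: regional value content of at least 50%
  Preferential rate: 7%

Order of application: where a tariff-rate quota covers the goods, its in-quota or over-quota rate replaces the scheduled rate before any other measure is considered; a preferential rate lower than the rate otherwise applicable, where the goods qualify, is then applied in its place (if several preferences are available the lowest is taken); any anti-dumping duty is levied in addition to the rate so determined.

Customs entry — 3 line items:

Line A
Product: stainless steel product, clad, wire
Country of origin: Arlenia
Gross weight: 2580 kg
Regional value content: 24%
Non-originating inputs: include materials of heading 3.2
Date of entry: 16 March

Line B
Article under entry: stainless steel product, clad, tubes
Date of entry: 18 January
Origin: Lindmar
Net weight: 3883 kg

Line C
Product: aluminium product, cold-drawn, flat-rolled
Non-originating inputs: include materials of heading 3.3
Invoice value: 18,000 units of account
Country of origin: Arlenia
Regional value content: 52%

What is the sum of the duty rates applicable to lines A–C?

Line A: stainless steel → 3.2; wire → 3.2.3; clad → 3.2.3.2. Scheduled 16%. quota on 3.2.3.2 open → in-quota 3%; Arlenia agreement on 3.4.1.2: 3.2.3.2 not covered; Arlenia agreement on 3.4.1.1: 3.2.3.2 not covered; Arlenia agreement on 3.3: 3.2.3.2 not covered. → 3%.
Line B: stainless steel → 3.2; tubes → 3.2.2; clad → 3.2.2.1. Scheduled 28%. No special measure applies. → 28%.
Line C: aluminium → 3.3; flat-rolled → 3.3.1; cold-drawn → 3.3.1.1. Scheduled 32%. Arlenia agreement on 3.4.1.2: 3.3.1.1 not covered; Arlenia agreement on 3.4.1.1: 3.3.1.1 not covered; Arlenia agreement on 3.3: RVC ≥ 50% → 7% available; preferential 7%. → 7%.
Sum: 3% + 28% + 7% = 38%.

38%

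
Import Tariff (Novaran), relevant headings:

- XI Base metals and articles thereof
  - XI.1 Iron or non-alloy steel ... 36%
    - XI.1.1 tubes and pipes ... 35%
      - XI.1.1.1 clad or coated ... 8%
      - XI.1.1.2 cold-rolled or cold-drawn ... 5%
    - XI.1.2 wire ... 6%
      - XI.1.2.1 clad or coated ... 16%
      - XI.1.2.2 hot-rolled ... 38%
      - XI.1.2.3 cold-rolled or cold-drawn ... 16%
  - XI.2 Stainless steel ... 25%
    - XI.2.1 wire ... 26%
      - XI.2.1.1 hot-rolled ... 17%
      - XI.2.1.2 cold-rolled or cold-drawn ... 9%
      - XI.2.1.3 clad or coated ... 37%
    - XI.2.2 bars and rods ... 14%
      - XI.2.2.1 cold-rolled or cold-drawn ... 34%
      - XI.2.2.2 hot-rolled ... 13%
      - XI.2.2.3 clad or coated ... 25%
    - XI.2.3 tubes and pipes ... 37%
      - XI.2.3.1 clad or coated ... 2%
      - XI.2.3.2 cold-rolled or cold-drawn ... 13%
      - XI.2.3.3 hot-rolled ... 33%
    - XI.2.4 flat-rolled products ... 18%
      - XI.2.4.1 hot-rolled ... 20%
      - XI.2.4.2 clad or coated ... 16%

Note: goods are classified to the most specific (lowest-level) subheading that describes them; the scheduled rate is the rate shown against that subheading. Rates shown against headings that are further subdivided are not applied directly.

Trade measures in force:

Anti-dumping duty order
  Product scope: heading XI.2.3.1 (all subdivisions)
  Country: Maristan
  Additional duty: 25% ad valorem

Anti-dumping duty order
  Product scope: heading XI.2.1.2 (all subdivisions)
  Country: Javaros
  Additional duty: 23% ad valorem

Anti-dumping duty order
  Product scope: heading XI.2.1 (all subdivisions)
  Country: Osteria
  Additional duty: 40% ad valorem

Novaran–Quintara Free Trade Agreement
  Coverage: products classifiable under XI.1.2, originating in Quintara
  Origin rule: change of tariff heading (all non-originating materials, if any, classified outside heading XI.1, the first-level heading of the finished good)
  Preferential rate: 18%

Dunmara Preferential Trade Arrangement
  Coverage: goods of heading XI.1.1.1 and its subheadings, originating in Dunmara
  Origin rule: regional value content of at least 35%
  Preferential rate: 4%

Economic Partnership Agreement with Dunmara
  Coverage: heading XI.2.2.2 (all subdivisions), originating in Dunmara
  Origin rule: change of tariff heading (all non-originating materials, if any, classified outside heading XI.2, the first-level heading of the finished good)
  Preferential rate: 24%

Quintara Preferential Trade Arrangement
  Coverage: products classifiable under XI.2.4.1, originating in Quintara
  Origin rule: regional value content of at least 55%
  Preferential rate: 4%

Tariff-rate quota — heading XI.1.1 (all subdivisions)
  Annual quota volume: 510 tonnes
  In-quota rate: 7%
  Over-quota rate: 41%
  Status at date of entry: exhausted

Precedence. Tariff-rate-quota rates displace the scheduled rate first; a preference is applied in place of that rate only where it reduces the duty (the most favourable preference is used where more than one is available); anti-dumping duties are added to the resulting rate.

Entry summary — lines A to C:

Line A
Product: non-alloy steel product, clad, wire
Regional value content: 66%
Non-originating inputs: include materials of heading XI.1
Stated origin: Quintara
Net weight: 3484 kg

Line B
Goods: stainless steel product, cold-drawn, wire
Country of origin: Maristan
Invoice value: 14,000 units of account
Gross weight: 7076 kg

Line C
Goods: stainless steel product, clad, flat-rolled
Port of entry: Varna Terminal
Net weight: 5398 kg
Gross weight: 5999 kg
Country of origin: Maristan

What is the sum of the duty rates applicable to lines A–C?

Line A: non-alloy steel → XI.1; wire → XI.1.2; clad → XI.1.2.1. Scheduled 16%. Quintara agreement on XI.1.2: CTH not met; Quintara agreement on XI.2.4.1: XI.1.2.1 not covered. → 16%.
Line B: stainless steel → XI.2; wire → XI.2.1; cold-drawn → XI.2.1.2. Scheduled 9%. No special measure applies. → 9%.
Line C: stainless steel → XI.2; flat-rolled → XI.2.4; clad → XI.2.4.2. Scheduled 16%. No special measure applies. → 16%.
Sum: 16% + 9% + 16% = 41%.

41%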